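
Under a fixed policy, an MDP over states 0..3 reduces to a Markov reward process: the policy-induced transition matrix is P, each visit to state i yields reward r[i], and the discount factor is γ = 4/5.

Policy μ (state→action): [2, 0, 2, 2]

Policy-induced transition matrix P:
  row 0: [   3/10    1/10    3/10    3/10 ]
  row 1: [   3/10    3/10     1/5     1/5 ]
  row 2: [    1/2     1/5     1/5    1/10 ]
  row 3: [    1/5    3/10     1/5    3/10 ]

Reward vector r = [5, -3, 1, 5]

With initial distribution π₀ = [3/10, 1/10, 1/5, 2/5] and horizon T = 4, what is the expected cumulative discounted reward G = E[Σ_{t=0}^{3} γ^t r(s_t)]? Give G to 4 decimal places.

G = 7.9692

t=0: π = [0.3000, 0.1000, 0.2000, 0.4000], E[r] = 3.4000, γ^t·E[r] = 3.400000, running G = 3.400000
t=1: π = [0.3000, 0.2200, 0.2300, 0.2500], E[r] = 2.3200, γ^t·E[r] = 1.856000, running G = 5.256000
t=2: π = [0.3210, 0.2170, 0.2300, 0.2320], E[r] = 2.3440, γ^t·E[r] = 1.500160, running G = 6.756160
t=3: π = [0.3228, 0.2128, 0.2321, 0.2323], E[r] = 2.3692, γ^t·E[r] = 1.213030, running G = 7.969190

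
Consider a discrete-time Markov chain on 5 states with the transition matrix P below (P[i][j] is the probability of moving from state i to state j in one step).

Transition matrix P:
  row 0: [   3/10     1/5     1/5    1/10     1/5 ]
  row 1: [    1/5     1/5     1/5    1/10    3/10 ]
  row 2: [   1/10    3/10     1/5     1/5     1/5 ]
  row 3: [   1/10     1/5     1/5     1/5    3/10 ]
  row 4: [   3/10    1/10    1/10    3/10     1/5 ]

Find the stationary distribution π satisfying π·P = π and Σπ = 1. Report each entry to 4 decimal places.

Balance equations π_j = Σ_i π_i·P[i][j]:
  π_0 = 3/10·π_0 + 1/5·π_1 + 1/10·π_2 + 1/10·π_3 + 3/10·π_4
  π_1 = 1/5·π_0 + 1/5·π_1 + 3/10·π_2 + 1/5·π_3 + 1/10·π_4
  π_2 = 1/5·π_0 + 1/5·π_1 + 1/5·π_2 + 1/5·π_3 + 1/10·π_4
  π_3 = 1/10·π_0 + 1/10·π_1 + 1/5·π_2 + 1/5·π_3 + 3/10·π_4
  normalize: π_0 + π_1 + π_2 + π_3 + π_4 = 1
Solving the linear system gives exactly π = [1859/8909, 1727/8909, 1570/8909, 1635/8909, 2118/8909].

π = [0.2087, 0.1938, 0.1762, 0.1835, 0.2377]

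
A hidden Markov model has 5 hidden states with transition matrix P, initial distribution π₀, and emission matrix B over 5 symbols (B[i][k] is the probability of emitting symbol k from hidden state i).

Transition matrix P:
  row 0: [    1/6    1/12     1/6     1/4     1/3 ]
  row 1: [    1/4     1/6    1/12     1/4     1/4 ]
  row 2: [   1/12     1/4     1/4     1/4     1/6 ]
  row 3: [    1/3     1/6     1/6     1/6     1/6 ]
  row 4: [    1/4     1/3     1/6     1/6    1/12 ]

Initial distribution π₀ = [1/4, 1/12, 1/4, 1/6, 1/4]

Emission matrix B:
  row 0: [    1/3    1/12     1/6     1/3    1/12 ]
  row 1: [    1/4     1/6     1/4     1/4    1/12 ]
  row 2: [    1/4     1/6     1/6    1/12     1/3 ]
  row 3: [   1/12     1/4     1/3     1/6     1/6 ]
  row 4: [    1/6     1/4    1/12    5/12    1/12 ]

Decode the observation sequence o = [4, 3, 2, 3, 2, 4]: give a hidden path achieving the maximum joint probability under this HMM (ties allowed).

path = [2, 1, 3, 0, 3, 2]

t=0: δ = [2.083e-02, 6.944e-03, 8.333e-02, 2.778e-02, 2.083e-02]  (obs o_0=4)
t=1: δ = [3.086e-03, 5.208e-03, 1.736e-03, 3.472e-03, 5.787e-03]  ψ = [3, 2, 2, 2, 2]  (obs o_1=3)
t=2: δ = [2.411e-04, 4.823e-04, 1.608e-04, 4.340e-04, 1.085e-04]  ψ = [4, 4, 4, 1, 1]  (obs o_2=2)
t=3: δ = [4.823e-05, 2.009e-05, 6.028e-06, 2.009e-05, 5.023e-05]  ψ = [3, 1, 3, 1, 1]  (obs o_3=3)
t=4: δ = [2.093e-06, 4.186e-06, 1.395e-06, 4.019e-06, 1.340e-06]  ψ = [4, 4, 4, 0, 0]  (obs o_4=2)
t=5: δ = [1.116e-07, 5.814e-08, 2.233e-07, 1.744e-07, 8.721e-08]  ψ = [3, 1, 3, 1, 1]  (obs o_5=4)
backtrack: best end state = 2; path = [2, 1, 3, 0, 3, 2]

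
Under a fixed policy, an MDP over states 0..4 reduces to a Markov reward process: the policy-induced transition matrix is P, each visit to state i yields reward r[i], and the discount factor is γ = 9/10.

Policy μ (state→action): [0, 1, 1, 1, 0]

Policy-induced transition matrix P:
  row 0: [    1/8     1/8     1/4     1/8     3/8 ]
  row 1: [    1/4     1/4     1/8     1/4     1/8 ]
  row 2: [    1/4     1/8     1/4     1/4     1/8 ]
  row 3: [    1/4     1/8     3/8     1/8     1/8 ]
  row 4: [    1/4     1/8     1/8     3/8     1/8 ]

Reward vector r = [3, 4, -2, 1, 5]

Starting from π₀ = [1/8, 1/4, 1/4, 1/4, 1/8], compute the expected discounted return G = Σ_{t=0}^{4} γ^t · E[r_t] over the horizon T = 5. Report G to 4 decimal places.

t=0: π = [0.1250, 0.2500, 0.2500, 0.2500, 0.1250], E[r] = 1.7500, γ^t·E[r] = 1.750000, running G = 1.750000
t=1: π = [0.2344, 0.1563, 0.2344, 0.2188, 0.1563], E[r] = 1.8594, γ^t·E[r] = 1.673438, running G = 3.423438
t=2: π = [0.2207, 0.1445, 0.2383, 0.2129, 0.1836], E[r] = 1.8945, γ^t·E[r] = 1.534570, running G = 4.958008
t=3: π = [0.2224, 0.1431, 0.2356, 0.2188, 0.1802], E[r] = 1.8879, γ^t·E[r] = 1.376308, running G = 6.334316
t=4: π = [0.2222, 0.1429, 0.2369, 0.2174, 0.1806], E[r] = 1.8846, γ^t·E[r] = 1.236515, running G = 7.570830

G = 7.5708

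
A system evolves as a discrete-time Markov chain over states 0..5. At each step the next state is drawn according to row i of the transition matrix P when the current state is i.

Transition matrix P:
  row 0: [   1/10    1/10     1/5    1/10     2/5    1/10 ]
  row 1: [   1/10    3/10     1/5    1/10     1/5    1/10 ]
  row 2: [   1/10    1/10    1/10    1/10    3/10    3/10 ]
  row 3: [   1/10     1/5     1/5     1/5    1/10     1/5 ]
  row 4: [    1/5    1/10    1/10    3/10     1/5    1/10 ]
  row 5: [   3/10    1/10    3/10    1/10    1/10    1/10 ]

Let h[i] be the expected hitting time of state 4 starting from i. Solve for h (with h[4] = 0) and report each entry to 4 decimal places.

First-step conditioning: h[4] = 0; for i ≠ 4, h[i] = 1 + Σ_k P[i][k]·h[k].
  h[0] = 1 + 1/10·h[0] + 1/10·h[1] + 1/5·h[2] + 1/10·h[3] + 1/10·h[5]
  h[1] = 1 + 1/10·h[0] + 3/10·h[1] + 1/5·h[2] + 1/10·h[3] + 1/10·h[5]
  h[2] = 1 + 1/10·h[0] + 1/10·h[1] + 1/10·h[2] + 1/10·h[3] + 3/10·h[5]
  h[3] = 1 + 1/10·h[0] + 1/5·h[1] + 1/5·h[2] + 1/5·h[3] + 1/5·h[5]
  h[5] = 1 + 3/10·h[0] + 1/10·h[1] + 3/10·h[2] + 1/10·h[3] + 1/10·h[5]
Solving the 5×5 linear system over states ≠ 4 gives exactly h = [4860/1333, 6075/1333, 180/43, 6785/1333, 0, 6390/1333] (h[4] = 0 is the target).

h = [3.6459, 4.5574, 4.1860, 5.0900, 0.0000, 4.7937]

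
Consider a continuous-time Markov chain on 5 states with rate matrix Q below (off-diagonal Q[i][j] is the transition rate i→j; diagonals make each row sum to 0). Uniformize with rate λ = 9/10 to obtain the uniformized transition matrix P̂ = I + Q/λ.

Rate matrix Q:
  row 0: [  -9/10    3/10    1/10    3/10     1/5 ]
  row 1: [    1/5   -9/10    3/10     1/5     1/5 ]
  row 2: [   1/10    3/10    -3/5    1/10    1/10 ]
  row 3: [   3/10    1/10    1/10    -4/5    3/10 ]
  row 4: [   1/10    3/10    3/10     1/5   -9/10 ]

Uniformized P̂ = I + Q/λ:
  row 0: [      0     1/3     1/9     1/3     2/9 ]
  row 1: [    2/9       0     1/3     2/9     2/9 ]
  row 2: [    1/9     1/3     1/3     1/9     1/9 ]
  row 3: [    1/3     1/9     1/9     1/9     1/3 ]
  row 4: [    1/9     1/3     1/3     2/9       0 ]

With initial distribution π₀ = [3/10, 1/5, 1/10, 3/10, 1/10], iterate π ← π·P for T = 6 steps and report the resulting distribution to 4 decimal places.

t=0: π = [0.3000, 0.2000, 0.1000, 0.3000, 0.1000]
t=1: π = [0.1667, 0.2000, 0.2000, 0.2111, 0.2222]
t=2: π = [0.1617, 0.2198, 0.2494, 0.1951, 0.1741]
t=3: π = [0.1609, 0.2167, 0.2540, 0.1908, 0.1775]
t=4: π = [0.1597, 0.2187, 0.2552, 0.1907, 0.1758]
t=5: π = [0.1600, 0.2181, 0.2555, 0.1904, 0.1760]
t=6: π = [0.1599, 0.2183, 0.2555, 0.1905, 0.1759]

π = [0.1599, 0.2183, 0.2555, 0.1905, 0.1759]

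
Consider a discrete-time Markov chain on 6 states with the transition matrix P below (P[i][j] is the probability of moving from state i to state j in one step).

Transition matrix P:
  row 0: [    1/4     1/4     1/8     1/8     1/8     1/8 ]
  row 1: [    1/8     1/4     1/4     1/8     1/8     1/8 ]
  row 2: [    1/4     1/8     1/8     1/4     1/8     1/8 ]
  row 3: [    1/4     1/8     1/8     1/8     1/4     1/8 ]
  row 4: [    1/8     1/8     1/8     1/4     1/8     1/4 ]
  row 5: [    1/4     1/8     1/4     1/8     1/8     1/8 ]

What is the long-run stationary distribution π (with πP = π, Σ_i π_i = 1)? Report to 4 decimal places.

π = [0.2102, 0.1729, 0.1645, 0.1637, 0.1455, 0.1432]

Balance equations π_j = Σ_i π_i·P[i][j]:
  π_0 = 1/4·π_0 + 1/8·π_1 + 1/4·π_2 + 1/4·π_3 + 1/8·π_4 + 1/4·π_5
  π_1 = 1/4·π_0 + 1/4·π_1 + 1/8·π_2 + 1/8·π_3 + 1/8·π_4 + 1/8·π_5
  π_2 = 1/8·π_0 + 1/4·π_1 + 1/8·π_2 + 1/8·π_3 + 1/8·π_4 + 1/4·π_5
  π_3 = 1/8·π_0 + 1/8·π_1 + 1/4·π_2 + 1/8·π_3 + 1/4·π_4 + 1/8·π_5
  π_4 = 1/8·π_0 + 1/8·π_1 + 1/8·π_2 + 1/4·π_3 + 1/8·π_4 + 1/8·π_5
  normalize: π_0 + π_1 + π_2 + π_3 + π_4 + π_5 = 1
Solving the linear system gives exactly π = [276/1313, 227/1313, 216/1313, 215/1313, 191/1313, 188/1313].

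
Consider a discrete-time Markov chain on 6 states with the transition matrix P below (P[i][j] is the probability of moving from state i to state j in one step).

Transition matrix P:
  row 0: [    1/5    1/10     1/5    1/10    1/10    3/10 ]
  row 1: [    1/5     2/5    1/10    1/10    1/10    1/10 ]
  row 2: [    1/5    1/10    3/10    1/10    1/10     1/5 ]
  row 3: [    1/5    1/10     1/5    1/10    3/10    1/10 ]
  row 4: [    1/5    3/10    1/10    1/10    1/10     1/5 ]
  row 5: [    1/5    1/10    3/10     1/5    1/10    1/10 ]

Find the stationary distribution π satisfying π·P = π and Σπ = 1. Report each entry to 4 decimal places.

Balance equations π_j = Σ_i π_i·P[i][j]:
  π_0 = 1/5·π_0 + 1/5·π_1 + 1/5·π_2 + 1/5·π_3 + 1/5·π_4 + 1/5·π_5
  π_1 = 1/10·π_0 + 2/5·π_1 + 1/10·π_2 + 1/10·π_3 + 3/10·π_4 + 1/10·π_5
  π_2 = 1/5·π_0 + 1/10·π_1 + 3/10·π_2 + 1/5·π_3 + 1/10·π_4 + 3/10·π_5
  π_3 = 1/10·π_0 + 1/10·π_1 + 1/10·π_2 + 1/10·π_3 + 1/10·π_4 + 1/5·π_5
  π_4 = 1/10·π_0 + 1/10·π_1 + 1/10·π_2 + 3/10·π_3 + 1/10·π_4 + 1/10·π_5
  normalize: π_0 + π_1 + π_2 + π_3 + π_4 + π_5 = 1
Solving the linear system gives exactly π = [1/5, 3462/19435, 8083/38870, 456/3887, 4799/38870, 673/3887].

π = [0.2000, 0.1781, 0.2079, 0.1173, 0.1235, 0.1731]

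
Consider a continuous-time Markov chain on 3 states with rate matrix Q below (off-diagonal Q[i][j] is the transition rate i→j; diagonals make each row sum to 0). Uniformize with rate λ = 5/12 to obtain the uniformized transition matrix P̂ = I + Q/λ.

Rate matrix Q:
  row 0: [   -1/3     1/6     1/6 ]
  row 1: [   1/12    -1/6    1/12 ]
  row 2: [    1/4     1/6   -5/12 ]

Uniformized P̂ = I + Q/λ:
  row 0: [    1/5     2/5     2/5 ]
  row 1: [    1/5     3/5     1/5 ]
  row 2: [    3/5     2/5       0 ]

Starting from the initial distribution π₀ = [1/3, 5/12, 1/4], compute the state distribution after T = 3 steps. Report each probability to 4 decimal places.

t=0: π = [0.3333, 0.4167, 0.2500]
t=1: π = [0.3000, 0.4833, 0.2167]
t=2: π = [0.2867, 0.4967, 0.2167]
t=3: π = [0.2867, 0.4993, 0.2140]

π = [0.2867, 0.4993, 0.2140]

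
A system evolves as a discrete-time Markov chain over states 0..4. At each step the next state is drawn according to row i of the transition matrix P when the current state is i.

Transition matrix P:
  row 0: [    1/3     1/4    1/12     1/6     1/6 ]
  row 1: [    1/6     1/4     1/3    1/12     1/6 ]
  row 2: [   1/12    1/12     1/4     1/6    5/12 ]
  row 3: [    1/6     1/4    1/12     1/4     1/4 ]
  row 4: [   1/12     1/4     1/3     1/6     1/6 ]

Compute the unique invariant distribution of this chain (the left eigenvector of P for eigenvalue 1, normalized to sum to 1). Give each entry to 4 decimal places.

Balance equations π_j = Σ_i π_i·P[i][j]:
  π_0 = 1/3·π_0 + 1/6·π_1 + 1/12·π_2 + 1/6·π_3 + 1/12·π_4
  π_1 = 1/4·π_0 + 1/4·π_1 + 1/12·π_2 + 1/4·π_3 + 1/4·π_4
  π_2 = 1/12·π_0 + 1/3·π_1 + 1/4·π_2 + 1/12·π_3 + 1/3·π_4
  π_3 = 1/6·π_0 + 1/12·π_1 + 1/6·π_2 + 1/4·π_3 + 1/6·π_4
  normalize: π_0 + π_1 + π_2 + π_3 + π_4 = 1
Solving the linear system gives exactly π = [38/249, 35/166, 39/166, 27/166, 119/498].

π = [0.1526, 0.2108, 0.2349, 0.1627, 0.2390]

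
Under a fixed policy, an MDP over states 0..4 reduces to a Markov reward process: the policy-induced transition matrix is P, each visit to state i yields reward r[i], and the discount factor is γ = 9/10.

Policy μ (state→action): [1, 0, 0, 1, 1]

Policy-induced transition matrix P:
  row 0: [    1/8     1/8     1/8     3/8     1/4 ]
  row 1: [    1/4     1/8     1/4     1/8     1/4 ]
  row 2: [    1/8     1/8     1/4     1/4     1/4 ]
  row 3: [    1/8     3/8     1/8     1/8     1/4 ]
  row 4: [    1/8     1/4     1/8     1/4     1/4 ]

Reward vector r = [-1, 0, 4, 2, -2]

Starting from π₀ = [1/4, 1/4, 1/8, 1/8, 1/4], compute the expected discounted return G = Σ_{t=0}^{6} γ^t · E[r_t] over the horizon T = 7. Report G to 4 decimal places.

G = 2.0078

t=0: π = [0.2500, 0.2500, 0.1250, 0.1250, 0.2500], E[r] = 0.0000, γ^t·E[r] = 0.000000, running G = 0.000000
t=1: π = [0.1563, 0.1875, 0.1719, 0.2344, 0.2500], E[r] = 0.5000, γ^t·E[r] = 0.450000, running G = 0.450000
t=2: π = [0.1484, 0.2148, 0.1699, 0.2168, 0.2500], E[r] = 0.4648, γ^t·E[r] = 0.376523, running G = 0.826523
t=3: π = [0.1519, 0.2104, 0.1731, 0.2146, 0.2500], E[r] = 0.4697, γ^t·E[r] = 0.342431, running G = 1.168954
t=4: π = [0.1513, 0.2099, 0.1729, 0.2159, 0.2500], E[r] = 0.4722, γ^t·E[r] = 0.309789, running G = 1.478744
t=5: π = [0.1512, 0.2102, 0.1729, 0.2157, 0.2500], E[r] = 0.4716, γ^t·E[r] = 0.278459, running G = 1.757203
t=6: π = [0.1513, 0.2102, 0.1729, 0.2157, 0.2500], E[r] = 0.4716, γ^t·E[r] = 0.250622, running G = 2.007825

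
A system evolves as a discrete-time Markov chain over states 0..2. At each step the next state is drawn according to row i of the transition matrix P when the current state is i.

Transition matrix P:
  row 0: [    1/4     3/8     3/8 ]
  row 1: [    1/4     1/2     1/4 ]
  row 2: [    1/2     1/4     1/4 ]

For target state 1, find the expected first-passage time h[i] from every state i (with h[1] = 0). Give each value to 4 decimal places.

First-step conditioning: h[1] = 0; for i ≠ 1, h[i] = 1 + Σ_k P[i][k]·h[k].
  h[0] = 1 + 1/4·h[0] + 3/8·h[2]
  h[2] = 1 + 1/2·h[0] + 1/4·h[2]
Solving the 2×2 linear system over states ≠ 1 gives exactly h = [3, 0, 10/3] (h[1] = 0 is the target).

h = [3.0000, 0.0000, 3.3333]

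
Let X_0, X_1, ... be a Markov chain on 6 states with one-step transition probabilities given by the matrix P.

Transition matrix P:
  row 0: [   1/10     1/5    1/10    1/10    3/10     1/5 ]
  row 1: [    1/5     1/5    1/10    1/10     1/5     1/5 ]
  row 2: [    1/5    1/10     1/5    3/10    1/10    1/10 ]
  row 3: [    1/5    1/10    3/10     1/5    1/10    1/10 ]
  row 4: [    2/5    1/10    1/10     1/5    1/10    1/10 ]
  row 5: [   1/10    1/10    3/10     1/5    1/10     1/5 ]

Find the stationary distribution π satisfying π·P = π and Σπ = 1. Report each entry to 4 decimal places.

π = [0.1961, 0.1329, 0.1852, 0.1856, 0.1525, 0.1477]

Balance equations π_j = Σ_i π_i·P[i][j]:
  π_0 = 1/10·π_0 + 1/5·π_1 + 1/5·π_2 + 1/5·π_3 + 2/5·π_4 + 1/10·π_5
  π_1 = 1/5·π_0 + 1/5·π_1 + 1/10·π_2 + 1/10·π_3 + 1/10·π_4 + 1/10·π_5
  π_2 = 1/10·π_0 + 1/10·π_1 + 1/5·π_2 + 3/10·π_3 + 1/10·π_4 + 3/10·π_5
  π_3 = 1/10·π_0 + 1/10·π_1 + 3/10·π_2 + 1/5·π_3 + 1/5·π_4 + 1/5·π_5
  π_4 = 3/10·π_0 + 1/5·π_1 + 1/10·π_2 + 1/10·π_3 + 1/10·π_4 + 1/10·π_5
  normalize: π_0 + π_1 + π_2 + π_3 + π_4 + π_5 = 1
Solving the linear system gives exactly π = [425/2167, 288/2167, 4414/23837, 8849/47674, 661/4334, 320/2167].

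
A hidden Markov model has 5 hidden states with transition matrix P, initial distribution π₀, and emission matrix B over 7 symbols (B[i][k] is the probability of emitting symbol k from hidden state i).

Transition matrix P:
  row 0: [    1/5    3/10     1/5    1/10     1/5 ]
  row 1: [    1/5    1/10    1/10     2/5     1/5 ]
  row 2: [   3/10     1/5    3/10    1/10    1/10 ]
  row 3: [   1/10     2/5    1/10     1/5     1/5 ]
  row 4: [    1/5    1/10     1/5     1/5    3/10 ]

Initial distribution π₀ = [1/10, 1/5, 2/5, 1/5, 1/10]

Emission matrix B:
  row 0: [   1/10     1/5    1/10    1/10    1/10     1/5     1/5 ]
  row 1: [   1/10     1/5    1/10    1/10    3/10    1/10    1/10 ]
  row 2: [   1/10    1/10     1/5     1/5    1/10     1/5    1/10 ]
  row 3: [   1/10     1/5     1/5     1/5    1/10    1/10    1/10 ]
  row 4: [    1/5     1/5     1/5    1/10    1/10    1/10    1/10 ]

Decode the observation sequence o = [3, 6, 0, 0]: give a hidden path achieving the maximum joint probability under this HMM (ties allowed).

t=0: δ = [1.000e-02, 2.000e-02, 8.000e-02, 4.000e-02, 1.000e-02]  (obs o_0=3)
t=1: δ = [4.800e-03, 1.600e-03, 2.400e-03, 8.000e-04, 8.000e-04]  ψ = [2, 2, 2, 1, 2]  (obs o_1=6)
t=2: δ = [9.600e-05, 1.440e-04, 9.600e-05, 6.400e-05, 1.920e-04]  ψ = [0, 0, 0, 1, 0]  (obs o_2=0)
t=3: δ = [3.840e-06, 2.880e-06, 3.840e-06, 5.760e-06, 1.152e-05]  ψ = [4, 0, 4, 1, 4]  (obs o_3=0)
backtrack: best end state = 4; path = [2, 0, 4, 4]

path = [2, 0, 4, 4]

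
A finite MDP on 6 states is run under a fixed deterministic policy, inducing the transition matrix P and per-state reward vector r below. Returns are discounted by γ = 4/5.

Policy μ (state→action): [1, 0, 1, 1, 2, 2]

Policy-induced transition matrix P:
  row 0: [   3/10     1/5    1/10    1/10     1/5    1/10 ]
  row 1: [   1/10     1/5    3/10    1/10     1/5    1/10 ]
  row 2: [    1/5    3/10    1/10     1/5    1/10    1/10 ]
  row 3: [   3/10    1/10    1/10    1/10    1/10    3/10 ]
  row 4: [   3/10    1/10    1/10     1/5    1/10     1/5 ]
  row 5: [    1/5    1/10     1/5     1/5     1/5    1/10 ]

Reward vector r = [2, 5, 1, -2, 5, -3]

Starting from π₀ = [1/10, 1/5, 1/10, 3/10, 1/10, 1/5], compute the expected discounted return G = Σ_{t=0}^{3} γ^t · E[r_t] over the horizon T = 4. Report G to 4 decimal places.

G = 3.4175

t=0: π = [0.1000, 0.2000, 0.1000, 0.3000, 0.1000, 0.2000], E[r] = 0.6000, γ^t·E[r] = 0.600000, running G = 0.600000
t=1: π = [0.2300, 0.1500, 0.1600, 0.1400, 0.1500, 0.1700], E[r] = 1.3300, γ^t·E[r] = 1.064000, running G = 1.664000
t=2: π = [0.2370, 0.1700, 0.1470, 0.1480, 0.1550, 0.1430], E[r] = 1.5210, γ^t·E[r] = 0.973440, running G = 2.637440
t=3: π = [0.2370, 0.1701, 0.1483, 0.1445, 0.1550, 0.1451], E[r] = 1.5235, γ^t·E[r] = 0.780032, running G = 3.417472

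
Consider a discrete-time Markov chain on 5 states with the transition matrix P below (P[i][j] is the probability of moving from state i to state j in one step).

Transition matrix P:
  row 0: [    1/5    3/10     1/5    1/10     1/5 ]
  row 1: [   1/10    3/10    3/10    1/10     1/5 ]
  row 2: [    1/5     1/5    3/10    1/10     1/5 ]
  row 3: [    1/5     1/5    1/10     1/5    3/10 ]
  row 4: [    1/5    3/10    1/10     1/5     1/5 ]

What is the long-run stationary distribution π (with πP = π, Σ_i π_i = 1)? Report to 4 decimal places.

π = [0.1735, 0.2652, 0.2130, 0.1348, 0.2135]

Balance equations π_j = Σ_i π_i·P[i][j]:
  π_0 = 1/5·π_0 + 1/10·π_1 + 1/5·π_2 + 1/5·π_3 + 1/5·π_4
  π_1 = 3/10·π_0 + 3/10·π_1 + 1/5·π_2 + 1/5·π_3 + 3/10·π_4
  π_2 = 1/5·π_0 + 3/10·π_1 + 3/10·π_2 + 1/10·π_3 + 1/10·π_4
  π_3 = 1/10·π_0 + 1/10·π_1 + 1/10·π_2 + 1/5·π_3 + 1/5·π_4
  normalize: π_0 + π_1 + π_2 + π_3 + π_4 = 1
Solving the linear system gives exactly π = [1405/8099, 2148/8099, 1725/8099, 12/89, 19/89].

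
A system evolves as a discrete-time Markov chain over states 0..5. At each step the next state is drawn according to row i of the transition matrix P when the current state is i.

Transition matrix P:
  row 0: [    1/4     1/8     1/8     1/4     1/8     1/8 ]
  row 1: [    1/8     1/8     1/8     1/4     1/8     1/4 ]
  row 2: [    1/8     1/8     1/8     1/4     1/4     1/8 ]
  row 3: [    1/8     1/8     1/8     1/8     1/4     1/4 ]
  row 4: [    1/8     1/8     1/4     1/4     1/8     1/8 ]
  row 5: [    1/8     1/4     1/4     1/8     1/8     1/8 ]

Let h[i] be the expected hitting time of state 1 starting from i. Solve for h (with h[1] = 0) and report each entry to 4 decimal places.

First-step conditioning: h[1] = 0; for i ≠ 1, h[i] = 1 + Σ_k P[i][k]·h[k].
  h[0] = 1 + 1/4·h[0] + 1/8·h[2] + 1/4·h[3] + 1/8·h[4] + 1/8·h[5]
  h[2] = 1 + 1/8·h[0] + 1/8·h[2] + 1/4·h[3] + 1/4·h[4] + 1/8·h[5]
  h[3] = 1 + 1/8·h[0] + 1/8·h[2] + 1/8·h[3] + 1/4·h[4] + 1/4·h[5]
  h[4] = 1 + 1/8·h[0] + 1/4·h[2] + 1/4·h[3] + 1/8·h[4] + 1/8·h[5]
  h[5] = 1 + 1/8·h[0] + 1/4·h[2] + 1/8·h[3] + 1/8·h[4] + 1/8·h[5]
Solving the 5×5 linear system over states ≠ 1 gives exactly h = [146/21, 0, 146/21, 48/7, 146/21, 128/21] (h[1] = 0 is the target).

h = [6.9524, 0.0000, 6.9524, 6.8571, 6.9524, 6.0952]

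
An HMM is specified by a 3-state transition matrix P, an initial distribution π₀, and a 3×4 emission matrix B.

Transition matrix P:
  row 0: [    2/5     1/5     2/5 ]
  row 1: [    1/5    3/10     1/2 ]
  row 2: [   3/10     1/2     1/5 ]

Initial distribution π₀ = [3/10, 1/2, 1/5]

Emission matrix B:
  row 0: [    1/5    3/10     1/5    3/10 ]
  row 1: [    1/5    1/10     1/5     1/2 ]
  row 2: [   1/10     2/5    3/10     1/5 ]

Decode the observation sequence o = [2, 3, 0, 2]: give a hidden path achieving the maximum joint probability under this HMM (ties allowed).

t=0: δ = [6.000e-02, 1.000e-01, 6.000e-02]  (obs o_0=2)
t=1: δ = [7.200e-03, 1.500e-02, 1.000e-02]  ψ = [0, 1, 1]  (obs o_1=3)
t=2: δ = [6.000e-04, 1.000e-03, 7.500e-04]  ψ = [1, 2, 1]  (obs o_2=0)
t=3: δ = [4.800e-05, 7.500e-05, 1.500e-04]  ψ = [0, 2, 1]  (obs o_3=2)
backtrack: best end state = 2; path = [1, 2, 1, 2]

path = [1, 2, 1, 2]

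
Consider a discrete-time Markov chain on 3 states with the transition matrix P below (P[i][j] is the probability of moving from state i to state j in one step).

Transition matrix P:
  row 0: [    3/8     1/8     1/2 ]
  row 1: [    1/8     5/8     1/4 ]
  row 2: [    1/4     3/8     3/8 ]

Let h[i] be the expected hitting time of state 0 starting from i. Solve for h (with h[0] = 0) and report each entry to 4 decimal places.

First-step conditioning: h[0] = 0; for i ≠ 0, h[i] = 1 + Σ_k P[i][k]·h[k].
  h[1] = 1 + 5/8·h[1] + 1/4·h[2]
  h[2] = 1 + 3/8·h[1] + 3/8·h[2]
Solving the 2×2 linear system over states ≠ 0 gives exactly h = [0, 56/9, 16/3] (h[0] = 0 is the target).

h = [0.0000, 6.2222, 5.3333]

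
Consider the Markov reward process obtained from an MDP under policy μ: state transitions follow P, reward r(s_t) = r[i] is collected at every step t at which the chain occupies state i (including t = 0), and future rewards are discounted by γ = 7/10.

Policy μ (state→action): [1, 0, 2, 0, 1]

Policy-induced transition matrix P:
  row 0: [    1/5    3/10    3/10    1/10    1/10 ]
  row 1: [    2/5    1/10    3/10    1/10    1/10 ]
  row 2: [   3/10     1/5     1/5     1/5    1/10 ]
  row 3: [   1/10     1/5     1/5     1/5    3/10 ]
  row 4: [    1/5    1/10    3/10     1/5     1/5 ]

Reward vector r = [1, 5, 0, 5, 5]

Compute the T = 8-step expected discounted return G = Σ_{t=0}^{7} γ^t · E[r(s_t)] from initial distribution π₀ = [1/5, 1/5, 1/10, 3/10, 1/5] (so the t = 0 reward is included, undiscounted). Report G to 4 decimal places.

t=0: π = [0.2000, 0.2000, 0.1000, 0.3000, 0.2000], E[r] = 3.7000, γ^t·E[r] = 3.700000, running G = 3.700000
t=1: π = [0.2200, 0.1800, 0.2600, 0.1600, 0.1800], E[r] = 2.8200, γ^t·E[r] = 1.974000, running G = 5.674000
t=2: π = [0.2460, 0.1860, 0.2580, 0.1600, 0.1500], E[r] = 2.7260, γ^t·E[r] = 1.335740, running G = 7.009740
t=3: π = [0.2470, 0.1910, 0.2582, 0.1568, 0.1470], E[r] = 2.7210, γ^t·E[r] = 0.933303, running G = 7.943043
t=4: π = [0.2483, 0.1909, 0.2585, 0.1562, 0.1461], E[r] = 2.7141, γ^t·E[r] = 0.651665, running G = 8.594708
t=5: π = [0.2484, 0.1911, 0.2585, 0.1561, 0.1458], E[r] = 2.7137, γ^t·E[r] = 0.456093, running G = 9.050801
t=6: π = [0.2485, 0.1911, 0.2585, 0.1560, 0.1458], E[r] = 2.7134, γ^t·E[r] = 0.319230, running G = 9.370031
t=7: π = [0.2485, 0.1912, 0.2585, 0.1560, 0.1458], E[r] = 2.7134, γ^t·E[r] = 0.223459, running G = 9.593490

G = 9.5935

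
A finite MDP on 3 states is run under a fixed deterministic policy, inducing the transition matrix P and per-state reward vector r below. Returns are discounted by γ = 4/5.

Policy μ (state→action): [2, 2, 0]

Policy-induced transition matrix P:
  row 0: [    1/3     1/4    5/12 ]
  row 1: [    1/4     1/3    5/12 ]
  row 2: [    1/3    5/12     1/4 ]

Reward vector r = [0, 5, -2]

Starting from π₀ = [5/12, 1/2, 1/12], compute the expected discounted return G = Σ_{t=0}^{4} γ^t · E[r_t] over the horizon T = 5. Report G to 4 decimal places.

t=0: π = [0.4167, 0.5000, 0.0833], E[r] = 2.3333, γ^t·E[r] = 2.333333, running G = 2.333333
t=1: π = [0.2917, 0.3056, 0.4028], E[r] = 0.7222, γ^t·E[r] = 0.577778, running G = 2.911111
t=2: π = [0.3079, 0.3426, 0.3495], E[r] = 1.0139, γ^t·E[r] = 0.648889, running G = 3.560000
t=3: π = [0.3048, 0.3368, 0.3584], E[r] = 0.9672, γ^t·E[r] = 0.495210, running G = 4.055210
t=4: π = [0.3053, 0.3378, 0.3569], E[r] = 0.9751, γ^t·E[r] = 0.399421, running G = 4.454630

G = 4.4546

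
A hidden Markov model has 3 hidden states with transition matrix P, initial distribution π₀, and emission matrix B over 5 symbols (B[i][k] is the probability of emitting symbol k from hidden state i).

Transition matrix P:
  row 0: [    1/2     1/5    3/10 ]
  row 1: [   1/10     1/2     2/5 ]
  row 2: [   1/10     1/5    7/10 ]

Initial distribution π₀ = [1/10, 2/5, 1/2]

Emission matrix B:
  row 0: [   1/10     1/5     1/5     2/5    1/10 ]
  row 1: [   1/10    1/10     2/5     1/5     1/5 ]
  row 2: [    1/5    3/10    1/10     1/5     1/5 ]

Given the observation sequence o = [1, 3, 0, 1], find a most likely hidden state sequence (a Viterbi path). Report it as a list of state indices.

path = [2, 2, 2, 2]

t=0: δ = [2.000e-02, 4.000e-02, 1.500e-01]  (obs o_0=1)
t=1: δ = [6.000e-03, 6.000e-03, 2.100e-02]  ψ = [2, 2, 2]  (obs o_1=3)
t=2: δ = [3.000e-04, 4.200e-04, 2.940e-03]  ψ = [0, 2, 2]  (obs o_2=0)
t=3: δ = [5.880e-05, 5.880e-05, 6.174e-04]  ψ = [2, 2, 2]  (obs o_3=1)
backtrack: best end state = 2; path = [2, 2, 2, 2]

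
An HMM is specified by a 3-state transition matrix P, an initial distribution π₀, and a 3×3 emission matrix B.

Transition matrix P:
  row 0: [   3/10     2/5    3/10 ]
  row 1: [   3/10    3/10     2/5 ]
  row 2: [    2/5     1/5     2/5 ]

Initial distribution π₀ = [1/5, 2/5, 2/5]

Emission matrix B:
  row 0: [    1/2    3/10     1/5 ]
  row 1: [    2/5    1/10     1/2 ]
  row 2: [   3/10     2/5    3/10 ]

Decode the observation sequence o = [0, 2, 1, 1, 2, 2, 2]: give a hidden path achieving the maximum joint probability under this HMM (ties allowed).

t=0: δ = [1.000e-01, 1.600e-01, 1.200e-01]  (obs o_0=0)
t=1: δ = [9.600e-03, 2.400e-02, 1.920e-02]  ψ = [1, 1, 1]  (obs o_1=2)
t=2: δ = [2.304e-03, 7.200e-04, 3.840e-03]  ψ = [2, 1, 1]  (obs o_2=1)
t=3: δ = [4.608e-04, 9.216e-05, 6.144e-04]  ψ = [2, 0, 2]  (obs o_3=1)
t=4: δ = [4.915e-05, 9.216e-05, 7.373e-05]  ψ = [2, 0, 2]  (obs o_4=2)
t=5: δ = [5.898e-06, 1.382e-05, 1.106e-05]  ψ = [2, 1, 1]  (obs o_5=2)
t=6: δ = [8.847e-07, 2.074e-06, 1.659e-06]  ψ = [2, 1, 1]  (obs o_6=2)
backtrack: best end state = 1; path = [1, 1, 2, 0, 1, 1, 1]

path = [1, 1, 2, 0, 1, 1, 1]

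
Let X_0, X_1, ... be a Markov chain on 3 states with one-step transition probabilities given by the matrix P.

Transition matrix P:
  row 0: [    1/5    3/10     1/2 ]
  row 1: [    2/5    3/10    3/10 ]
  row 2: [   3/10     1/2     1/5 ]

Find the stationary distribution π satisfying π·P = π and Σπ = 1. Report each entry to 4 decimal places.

π = [0.3060, 0.3657, 0.3284]

Balance equations π_j = Σ_i π_i·P[i][j]:
  π_0 = 1/5·π_0 + 2/5·π_1 + 3/10·π_2
  π_1 = 3/10·π_0 + 3/10·π_1 + 1/2·π_2
  normalize: π_0 + π_1 + π_2 = 1
Solving the linear system gives exactly π = [41/134, 49/134, 22/67].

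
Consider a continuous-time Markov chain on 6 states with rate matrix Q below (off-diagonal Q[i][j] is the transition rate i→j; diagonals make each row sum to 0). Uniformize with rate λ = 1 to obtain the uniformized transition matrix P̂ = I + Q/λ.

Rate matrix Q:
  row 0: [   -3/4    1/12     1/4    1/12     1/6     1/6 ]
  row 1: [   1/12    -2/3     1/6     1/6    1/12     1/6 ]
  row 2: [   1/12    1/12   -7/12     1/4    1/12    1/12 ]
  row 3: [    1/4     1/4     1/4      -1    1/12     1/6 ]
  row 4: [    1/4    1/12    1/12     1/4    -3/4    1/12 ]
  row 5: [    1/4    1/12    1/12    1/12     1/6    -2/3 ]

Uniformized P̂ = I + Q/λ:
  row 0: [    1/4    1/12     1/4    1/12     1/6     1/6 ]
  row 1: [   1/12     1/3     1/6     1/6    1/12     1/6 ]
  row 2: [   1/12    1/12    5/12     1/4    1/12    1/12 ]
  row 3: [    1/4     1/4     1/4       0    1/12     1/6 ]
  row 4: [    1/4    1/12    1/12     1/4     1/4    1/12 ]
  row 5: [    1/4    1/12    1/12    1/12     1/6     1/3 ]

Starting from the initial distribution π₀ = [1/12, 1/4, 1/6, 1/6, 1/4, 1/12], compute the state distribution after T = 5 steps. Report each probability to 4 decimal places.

π = [0.1885, 0.1431, 0.2258, 0.1435, 0.1352, 0.1640]

t=0: π = [0.0833, 0.2500, 0.1667, 0.1667, 0.2500, 0.0833]
t=1: π = [0.1806, 0.1736, 0.2014, 0.1597, 0.1389, 0.1458]
t=2: π = [0.1875, 0.1534, 0.2216, 0.1412, 0.1337, 0.1626]
t=3: π = [0.1875, 0.1452, 0.2248, 0.1436, 0.1348, 0.1642]
t=4: π = [0.1883, 0.1436, 0.2255, 0.1434, 0.1351, 0.1641]
t=5: π = [0.1885, 0.1431, 0.2258, 0.1435, 0.1352, 0.1640]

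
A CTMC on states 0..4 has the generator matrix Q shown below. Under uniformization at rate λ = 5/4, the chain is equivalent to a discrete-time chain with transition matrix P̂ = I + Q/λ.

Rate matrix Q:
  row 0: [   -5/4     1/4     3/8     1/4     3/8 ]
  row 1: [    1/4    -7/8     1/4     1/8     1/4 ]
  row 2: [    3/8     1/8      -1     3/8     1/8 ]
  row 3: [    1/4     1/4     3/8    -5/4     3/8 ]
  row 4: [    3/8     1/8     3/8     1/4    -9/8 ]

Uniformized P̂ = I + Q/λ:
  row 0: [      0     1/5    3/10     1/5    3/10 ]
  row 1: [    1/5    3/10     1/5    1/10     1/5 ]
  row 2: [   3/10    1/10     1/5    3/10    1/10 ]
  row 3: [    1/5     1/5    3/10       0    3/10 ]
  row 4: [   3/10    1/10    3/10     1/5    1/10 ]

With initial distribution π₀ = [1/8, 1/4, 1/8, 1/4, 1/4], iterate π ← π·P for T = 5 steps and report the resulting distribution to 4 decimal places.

π = [0.2041, 0.1723, 0.2571, 0.1737, 0.1929]

t=0: π = [0.1250, 0.2500, 0.1250, 0.2500, 0.2500]
t=1: π = [0.2125, 0.1875, 0.2625, 0.1375, 0.2000]
t=2: π = [0.2038, 0.1725, 0.2550, 0.1800, 0.1888]
t=3: π = [0.2036, 0.1729, 0.2573, 0.1723, 0.1940]
t=4: π = [0.2044, 0.1722, 0.2570, 0.1740, 0.1925]
t=5: π = [0.2041, 0.1723, 0.2571, 0.1737, 0.1929]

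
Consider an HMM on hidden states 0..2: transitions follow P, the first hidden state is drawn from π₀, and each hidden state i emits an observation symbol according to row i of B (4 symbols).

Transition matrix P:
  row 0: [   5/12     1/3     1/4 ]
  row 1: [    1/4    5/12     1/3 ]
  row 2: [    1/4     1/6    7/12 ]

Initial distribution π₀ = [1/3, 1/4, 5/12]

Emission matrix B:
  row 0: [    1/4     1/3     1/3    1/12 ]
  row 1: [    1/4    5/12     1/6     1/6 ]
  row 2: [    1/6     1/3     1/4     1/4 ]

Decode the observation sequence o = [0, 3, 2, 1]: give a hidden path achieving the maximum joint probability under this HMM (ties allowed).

t=0: δ = [8.333e-02, 6.250e-02, 6.944e-02]  (obs o_0=0)
t=1: δ = [2.894e-03, 4.630e-03, 1.013e-02]  ψ = [0, 0, 2]  (obs o_1=3)
t=2: δ = [8.439e-04, 3.215e-04, 1.477e-03]  ψ = [2, 1, 2]  (obs o_2=2)
t=3: δ = [1.231e-04, 1.172e-04, 2.872e-04]  ψ = [2, 0, 2]  (obs o_3=1)
backtrack: best end state = 2; path = [2, 2, 2, 2]

path = [2, 2, 2, 2]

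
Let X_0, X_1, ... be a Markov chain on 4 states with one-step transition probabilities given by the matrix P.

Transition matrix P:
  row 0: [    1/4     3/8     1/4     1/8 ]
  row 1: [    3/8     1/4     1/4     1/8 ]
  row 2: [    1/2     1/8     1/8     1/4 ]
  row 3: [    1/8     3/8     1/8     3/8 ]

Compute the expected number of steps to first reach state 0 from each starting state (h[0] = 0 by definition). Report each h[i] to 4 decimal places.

h = [0.0000, 2.8571, 2.6494, 3.8442]

First-step conditioning: h[0] = 0; for i ≠ 0, h[i] = 1 + Σ_k P[i][k]·h[k].
  h[1] = 1 + 1/4·h[1] + 1/4·h[2] + 1/8·h[3]
  h[2] = 1 + 1/8·h[1] + 1/8·h[2] + 1/4·h[3]
  h[3] = 1 + 3/8·h[1] + 1/8·h[2] + 3/8·h[3]
Solving the 3×3 linear system over states ≠ 0 gives exactly h = [0, 20/7, 204/77, 296/77] (h[0] = 0 is the target).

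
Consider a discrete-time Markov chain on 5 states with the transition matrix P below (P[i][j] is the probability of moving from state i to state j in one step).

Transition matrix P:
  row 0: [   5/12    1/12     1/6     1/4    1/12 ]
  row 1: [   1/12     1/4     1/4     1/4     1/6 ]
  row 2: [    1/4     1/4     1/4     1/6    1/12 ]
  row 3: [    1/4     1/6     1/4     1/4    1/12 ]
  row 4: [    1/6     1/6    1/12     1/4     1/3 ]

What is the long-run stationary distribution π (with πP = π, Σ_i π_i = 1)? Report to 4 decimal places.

Balance equations π_j = Σ_i π_i·P[i][j]:
  π_0 = 5/12·π_0 + 1/12·π_1 + 1/4·π_2 + 1/4·π_3 + 1/6·π_4
  π_1 = 1/12·π_0 + 1/4·π_1 + 1/4·π_2 + 1/6·π_3 + 1/6·π_4
  π_2 = 1/6·π_0 + 1/4·π_1 + 1/4·π_2 + 1/4·π_3 + 1/12·π_4
  π_3 = 1/4·π_0 + 1/4·π_1 + 1/6·π_2 + 1/4·π_3 + 1/4·π_4
  normalize: π_0 + π_1 + π_2 + π_3 + π_4 = 1
Solving the linear system gives exactly π = [2929/11653, 2072/11653, 2415/11653, 2712/11653, 1525/11653].

π = [0.2514, 0.1778, 0.2072, 0.2327, 0.1309]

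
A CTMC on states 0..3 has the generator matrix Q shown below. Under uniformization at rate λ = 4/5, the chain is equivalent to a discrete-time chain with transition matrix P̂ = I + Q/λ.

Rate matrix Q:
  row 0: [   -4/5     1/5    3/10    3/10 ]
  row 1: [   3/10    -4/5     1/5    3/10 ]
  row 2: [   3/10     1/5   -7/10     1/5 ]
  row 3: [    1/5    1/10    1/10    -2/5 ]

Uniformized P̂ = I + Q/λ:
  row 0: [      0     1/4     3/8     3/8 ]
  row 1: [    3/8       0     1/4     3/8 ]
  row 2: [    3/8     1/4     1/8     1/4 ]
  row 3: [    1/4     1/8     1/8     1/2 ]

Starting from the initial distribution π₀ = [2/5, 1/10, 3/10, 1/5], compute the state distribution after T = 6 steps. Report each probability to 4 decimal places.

π = [0.2367, 0.1600, 0.2039, 0.3994]

t=0: π = [0.4000, 0.1000, 0.3000, 0.2000]
t=1: π = [0.2000, 0.2000, 0.2375, 0.3625]
t=2: π = [0.2547, 0.1547, 0.2000, 0.3906]
t=3: π = [0.2307, 0.1625, 0.2080, 0.3988]
t=4: π = [0.2386, 0.1595, 0.2030, 0.3989]
t=5: π = [0.2357, 0.1603, 0.2046, 0.3995]
t=6: π = [0.2367, 0.1600, 0.2039, 0.3994]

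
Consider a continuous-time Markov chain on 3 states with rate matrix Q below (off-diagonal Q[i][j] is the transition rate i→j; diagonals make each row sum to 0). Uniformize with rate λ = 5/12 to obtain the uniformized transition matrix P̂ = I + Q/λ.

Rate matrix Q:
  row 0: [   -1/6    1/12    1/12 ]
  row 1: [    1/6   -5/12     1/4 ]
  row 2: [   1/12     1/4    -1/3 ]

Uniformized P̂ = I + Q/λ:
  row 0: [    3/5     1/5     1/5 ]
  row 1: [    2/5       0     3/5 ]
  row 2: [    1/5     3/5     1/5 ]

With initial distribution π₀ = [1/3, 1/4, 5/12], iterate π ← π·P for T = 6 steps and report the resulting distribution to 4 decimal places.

π = [0.4232, 0.2681, 0.3087]

t=0: π = [0.3333, 0.2500, 0.4167]
t=1: π = [0.3833, 0.3167, 0.3000]
t=2: π = [0.4167, 0.2567, 0.3267]
t=3: π = [0.4180, 0.2793, 0.3027]
t=4: π = [0.4231, 0.2652, 0.3117]
t=5: π = [0.4223, 0.2717, 0.3061]
t=6: π = [0.4232, 0.2681, 0.3087]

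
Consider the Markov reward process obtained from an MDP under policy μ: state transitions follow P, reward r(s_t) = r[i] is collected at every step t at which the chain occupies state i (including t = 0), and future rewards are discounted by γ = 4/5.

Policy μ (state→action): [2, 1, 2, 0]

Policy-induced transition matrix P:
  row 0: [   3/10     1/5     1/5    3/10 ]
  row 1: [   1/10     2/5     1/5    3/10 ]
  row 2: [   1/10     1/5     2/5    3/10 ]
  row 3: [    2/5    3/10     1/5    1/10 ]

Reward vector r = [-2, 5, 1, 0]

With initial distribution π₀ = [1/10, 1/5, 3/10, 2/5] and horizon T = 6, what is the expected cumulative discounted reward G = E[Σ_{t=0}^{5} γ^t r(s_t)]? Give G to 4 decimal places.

t=0: π = [0.1000, 0.2000, 0.3000, 0.4000], E[r] = 1.1000, γ^t·E[r] = 1.100000, running G = 1.100000
t=1: π = [0.2400, 0.2800, 0.2600, 0.2200], E[r] = 1.1800, γ^t·E[r] = 0.944000, running G = 2.044000
t=2: π = [0.2140, 0.2780, 0.2520, 0.2560], E[r] = 1.2140, γ^t·E[r] = 0.776960, running G = 2.820960
t=3: π = [0.2196, 0.2812, 0.2504, 0.2488], E[r] = 1.2172, γ^t·E[r] = 0.623206, running G = 3.444166
t=4: π = [0.2186, 0.2811, 0.2501, 0.2502], E[r] = 1.2186, γ^t·E[r] = 0.499122, running G = 3.943289
t=5: π = [0.2188, 0.2812, 0.2500, 0.2500], E[r] = 1.2187, γ^t·E[r] = 0.399340, running G = 4.342628

G = 4.3426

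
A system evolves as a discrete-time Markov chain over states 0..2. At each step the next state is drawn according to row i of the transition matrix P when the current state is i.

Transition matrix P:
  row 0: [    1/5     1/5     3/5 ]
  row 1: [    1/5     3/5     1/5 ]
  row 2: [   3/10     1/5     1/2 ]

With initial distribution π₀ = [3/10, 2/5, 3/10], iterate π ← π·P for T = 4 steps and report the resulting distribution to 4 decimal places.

t=0: π = [0.3000, 0.4000, 0.3000]
t=1: π = [0.2300, 0.3600, 0.4100]
t=2: π = [0.2410, 0.3440, 0.4150]
t=3: π = [0.2415, 0.3376, 0.4209]
t=4: π = [0.2421, 0.3350, 0.4229]

π = [0.2421, 0.3350, 0.4229]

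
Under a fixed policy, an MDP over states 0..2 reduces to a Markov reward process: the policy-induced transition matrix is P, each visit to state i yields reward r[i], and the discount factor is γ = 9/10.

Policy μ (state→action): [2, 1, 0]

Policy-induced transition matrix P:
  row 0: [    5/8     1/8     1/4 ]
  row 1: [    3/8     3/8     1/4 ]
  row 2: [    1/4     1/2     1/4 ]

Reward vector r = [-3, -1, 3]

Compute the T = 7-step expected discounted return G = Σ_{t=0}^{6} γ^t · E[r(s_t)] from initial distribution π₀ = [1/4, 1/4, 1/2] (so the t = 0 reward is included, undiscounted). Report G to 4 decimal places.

t=0: π = [0.2500, 0.2500, 0.5000], E[r] = 0.5000, γ^t·E[r] = 0.500000, running G = 0.500000
t=1: π = [0.3750, 0.3750, 0.2500], E[r] = -0.7500, γ^t·E[r] = -0.675000, running G = -0.175000
t=2: π = [0.4375, 0.3125, 0.2500], E[r] = -0.8750, γ^t·E[r] = -0.708750, running G = -0.883750
t=3: π = [0.4531, 0.2969, 0.2500], E[r] = -0.9063, γ^t·E[r] = -0.660656, running G = -1.544406
t=4: π = [0.4570, 0.2930, 0.2500], E[r] = -0.9141, γ^t·E[r] = -0.599716, running G = -2.144123
t=5: π = [0.4580, 0.2920, 0.2500], E[r] = -0.9160, γ^t·E[r] = -0.540898, running G = -2.685021
t=6: π = [0.4583, 0.2917, 0.2500], E[r] = -0.9165, γ^t·E[r] = -0.487068, running G = -3.172088

G = -3.1721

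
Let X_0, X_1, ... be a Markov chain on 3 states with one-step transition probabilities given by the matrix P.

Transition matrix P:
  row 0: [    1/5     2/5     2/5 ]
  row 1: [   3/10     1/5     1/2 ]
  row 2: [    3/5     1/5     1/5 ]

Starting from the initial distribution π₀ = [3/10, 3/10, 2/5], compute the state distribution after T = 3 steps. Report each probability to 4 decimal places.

π = [0.3702, 0.2732, 0.3566]

t=0: π = [0.3000, 0.3000, 0.4000]
t=1: π = [0.3900, 0.2600, 0.3500]
t=2: π = [0.3660, 0.2780, 0.3560]
t=3: π = [0.3702, 0.2732, 0.3566]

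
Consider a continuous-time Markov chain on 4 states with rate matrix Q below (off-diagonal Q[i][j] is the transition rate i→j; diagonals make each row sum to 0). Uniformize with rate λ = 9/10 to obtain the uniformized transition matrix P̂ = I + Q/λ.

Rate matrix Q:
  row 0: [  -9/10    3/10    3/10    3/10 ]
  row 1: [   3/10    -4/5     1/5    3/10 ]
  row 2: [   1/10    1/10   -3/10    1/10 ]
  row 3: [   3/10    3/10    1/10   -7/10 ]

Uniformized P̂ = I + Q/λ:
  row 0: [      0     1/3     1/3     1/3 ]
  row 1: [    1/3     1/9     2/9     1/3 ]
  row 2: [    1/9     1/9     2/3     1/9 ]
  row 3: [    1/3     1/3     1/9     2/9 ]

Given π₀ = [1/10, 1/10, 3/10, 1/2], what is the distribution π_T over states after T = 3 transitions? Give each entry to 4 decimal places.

t=0: π = [0.1000, 0.1000, 0.3000, 0.5000]
t=1: π = [0.2333, 0.2444, 0.3111, 0.2111]
t=2: π = [0.1864, 0.2099, 0.3630, 0.2407]
t=3: π = [0.1905, 0.2060, 0.3775, 0.2259]

π = [0.1905, 0.2060, 0.3775, 0.2259]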